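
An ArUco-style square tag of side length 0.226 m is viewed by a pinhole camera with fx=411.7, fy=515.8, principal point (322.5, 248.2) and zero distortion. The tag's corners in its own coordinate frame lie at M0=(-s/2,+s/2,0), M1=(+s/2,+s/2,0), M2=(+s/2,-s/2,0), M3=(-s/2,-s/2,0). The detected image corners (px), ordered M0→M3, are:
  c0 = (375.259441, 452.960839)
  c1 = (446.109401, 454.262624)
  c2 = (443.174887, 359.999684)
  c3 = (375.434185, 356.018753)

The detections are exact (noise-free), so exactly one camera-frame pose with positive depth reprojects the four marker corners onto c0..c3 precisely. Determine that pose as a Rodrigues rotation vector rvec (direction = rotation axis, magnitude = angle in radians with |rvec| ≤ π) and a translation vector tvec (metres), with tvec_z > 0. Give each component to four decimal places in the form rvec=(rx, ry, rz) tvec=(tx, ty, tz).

Intrinsics K: fx=411.7, fy=515.8, cx=322.5, cy=248.2
Marker side s = 0.226 m; corners in marker frame (Z=0):
  M0 = (-0.1130, +0.1130, 0)
  M1 = (+0.1130, +0.1130, 0)
  M2 = (+0.1130, -0.1130, 0)
  M3 = (-0.1130, -0.1130, 0)
Detected image corners:
  c0 = (375.259441, 452.960839) px
  c1 = (446.109401, 454.262624) px
  c2 = (443.174887, 359.999684) px
  c3 = (375.434185, 356.018753) px
Planar DLT: solve 8×8 A·h = b for H (H[2,2]=1):
  H  [+359.57731 -76.25095 +410.48603]
  H  [+64.39720 +341.31733 +404.74346]
  H  [+0.12956 -0.20112 +1.00000]
B = K⁻¹H; ‖b₁‖=0.785199, ‖b₂‖=0.785199; λ = 2/(‖b₁‖+‖b₂‖) = 1.273562, sign → tz>0 ⇒ λ=+1.273562
r₁ = λ·B[:,0] = (+0.98308,+0.07961,+0.16500); r₂ = λ·B[:,1] = (-0.03524,+0.96600,-0.25614)
r₃ = r₁×r₂ = (-0.17978,+0.24599,+0.95245); SVD([r₁ r₂ r₃]) → R = UVᵀ:
  R  [+0.98308 -0.03524 -0.17978]
  R  [+0.07961 +0.96600 +0.24599]
  R  [+0.16500 -0.25614 +0.95245]
t = (+0.27218, +0.38652, +1.27356) m
tr R = 2.901529; θ = arccos((tr R − 1)/2) = 0.315103 rad = 18.054°
axis k = ((R−Rᵀ)₃₂, (R−Rᵀ)₁₃, (R−Rᵀ)₂₁) / (2 sinθ) = (-0.810102, -0.556242, +0.185281)
rvec = θ·k = (-0.255266, -0.175273, +0.058383)

rvec=(-0.2553, -0.1753, 0.0584) tvec=(0.2722, 0.3865, 1.2736)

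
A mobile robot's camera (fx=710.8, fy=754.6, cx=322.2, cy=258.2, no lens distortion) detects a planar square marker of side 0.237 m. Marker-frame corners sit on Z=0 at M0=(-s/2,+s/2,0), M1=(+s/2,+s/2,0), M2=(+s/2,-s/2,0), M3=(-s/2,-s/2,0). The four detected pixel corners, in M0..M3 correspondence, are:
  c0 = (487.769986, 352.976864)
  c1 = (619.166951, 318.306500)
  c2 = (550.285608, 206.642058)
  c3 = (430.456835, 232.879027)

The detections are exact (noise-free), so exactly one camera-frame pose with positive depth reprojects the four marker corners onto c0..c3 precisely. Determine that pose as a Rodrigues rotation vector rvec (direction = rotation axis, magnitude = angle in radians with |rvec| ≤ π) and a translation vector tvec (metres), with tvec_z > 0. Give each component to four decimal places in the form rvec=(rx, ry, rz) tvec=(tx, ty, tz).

rvec=(-0.6499, -0.1474, -0.2657) tvec=(0.3372, 0.0253, 1.2029)

Intrinsics K: fx=710.8, fy=754.6, cx=322.2, cy=258.2
Marker side s = 0.237 m; corners in marker frame (Z=0):
  M0 = (-0.1185, +0.1185, 0)
  M1 = (+0.1185, +0.1185, 0)
  M2 = (+0.1185, -0.1185, 0)
  M3 = (-0.1185, -0.1185, 0)
Detected image corners:
  c0 = (487.769986, 352.976864) px
  c1 = (619.166951, 318.306500) px
  c2 = (550.285608, 206.642058) px
  c3 = (430.456835, 232.879027) px
Planar DLT: solve 8×8 A·h = b for H (H[2,2]=1):
  H  [+623.12017 +16.48170 +521.47462]
  H  [-77.20699 +355.40286 +274.08201]
  H  [+0.18105 -0.47953 +1.00000]
B = K⁻¹H; ‖b₁‖=0.831333, ‖b₂‖=0.831333; λ = 2/(‖b₁‖+‖b₂‖) = 1.202887, sign → tz>0 ⇒ λ=+1.202887
r₁ = λ·B[:,0] = (+0.95579,-0.19759,+0.21779); r₂ = λ·B[:,1] = (+0.28936,+0.76391,-0.57682)
r₃ = r₁×r₂ = (-0.05239,+0.61433,+0.78731); SVD([r₁ r₂ r₃]) → R = UVᵀ:
  R  [+0.95579 +0.28936 -0.05239]
  R  [-0.19759 +0.76391 +0.61433]
  R  [+0.21779 -0.57682 +0.78731]
t = (+0.33723, +0.02532, +1.20289) m
tr R = 2.506998; θ = arccos((tr R − 1)/2) = 0.717428 rad = 41.106°
axis k = ((R−Rᵀ)₃₂, (R−Rᵀ)₁₃, (R−Rᵀ)₂₁) / (2 sinθ) = (-0.905888, -0.205475, -0.370334)
rvec = θ·k = (-0.649909, -0.147413, -0.265688)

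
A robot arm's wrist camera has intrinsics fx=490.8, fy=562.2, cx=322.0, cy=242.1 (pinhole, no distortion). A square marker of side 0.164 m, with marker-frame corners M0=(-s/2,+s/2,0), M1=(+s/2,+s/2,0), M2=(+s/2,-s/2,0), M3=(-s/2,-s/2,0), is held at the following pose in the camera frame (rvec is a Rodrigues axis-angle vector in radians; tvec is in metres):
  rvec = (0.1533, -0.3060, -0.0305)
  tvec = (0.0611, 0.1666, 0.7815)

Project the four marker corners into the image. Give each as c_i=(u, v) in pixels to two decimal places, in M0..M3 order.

Intrinsics K: fx=490.8, fy=562.2, cx=322.0, cy=242.1
Marker side s = 0.164 m; corners in marker frame (Z=0):
  M0 = (-0.0820, +0.0820, 0)
  M1 = (+0.0820, +0.0820, 0)
  M2 = (+0.0820, -0.0820, 0)
  M3 = (-0.0820, -0.0820, 0)
rvec = (0.1533, -0.3060, -0.0305), |rvec| = θ = 0.34361 rad = 19.687°
Rodrigues: sinθ=0.33689, 1−cosθ=0.05846; R = I + sinθ·[k]× + (1−cosθ)·[k]×²:
    [+0.95318 +0.00668 -0.30233]
    [-0.05313 +0.98790 -0.14568]
    [+0.29770 +0.15492 +0.94201]
t = (0.0611, 0.1666, 0.7815) m
M0: Pc = R·M0+t = (-0.01651, +0.25196, +0.76979); u = 490.8·(-0.01651)/0.76979 + 322.0 = 311.4716, v = 562.2·(+0.25196)/0.76979 + 242.1 = 426.1166
M1: Pc = R·M1+t = (+0.13981, +0.24325, +0.81861); u = 490.8·(+0.13981)/0.81861 + 322.0 = 405.8220, v = 562.2·(+0.24325)/0.81861 + 242.1 = 409.1579
M2: Pc = R·M2+t = (+0.13871, +0.08124, +0.79321); u = 490.8·(+0.13871)/0.79321 + 322.0 = 407.8292, v = 562.2·(+0.08124)/0.79321 + 242.1 = 299.6770
M3: Pc = R·M3+t = (-0.01761, +0.08995, +0.74439); u = 490.8·(-0.01761)/0.74439 + 322.0 = 310.3901, v = 562.2·(+0.08995)/0.74439 + 242.1 = 310.0339

c0=(311.47, 426.12) c1=(405.82, 409.16) c2=(407.83, 299.68) c3=(310.39, 310.03)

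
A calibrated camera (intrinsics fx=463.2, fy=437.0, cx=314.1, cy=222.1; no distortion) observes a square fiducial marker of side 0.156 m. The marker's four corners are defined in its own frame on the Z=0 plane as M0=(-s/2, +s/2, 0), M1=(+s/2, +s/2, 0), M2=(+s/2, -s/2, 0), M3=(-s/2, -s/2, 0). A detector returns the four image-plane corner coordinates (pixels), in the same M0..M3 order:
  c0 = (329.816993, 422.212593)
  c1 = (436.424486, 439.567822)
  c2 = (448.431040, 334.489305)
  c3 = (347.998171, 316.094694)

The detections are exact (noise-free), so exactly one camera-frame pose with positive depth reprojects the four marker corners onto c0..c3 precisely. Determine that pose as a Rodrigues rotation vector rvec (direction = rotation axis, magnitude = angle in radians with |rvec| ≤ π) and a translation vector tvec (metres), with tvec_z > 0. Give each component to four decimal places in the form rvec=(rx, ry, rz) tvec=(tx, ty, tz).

rvec=(-0.2381, -0.1089, 0.1967) tvec=(0.1120, 0.2375, 0.6714)

Intrinsics K: fx=463.2, fy=437.0, cx=314.1, cy=222.1
Marker side s = 0.156 m; corners in marker frame (Z=0):
  M0 = (-0.0780, +0.0780, 0)
  M1 = (+0.0780, +0.0780, 0)
  M2 = (+0.0780, -0.0780, 0)
  M3 = (-0.0780, -0.0780, 0)
Detected image corners:
  c0 = (329.816993, 422.212593) px
  c1 = (436.424486, 439.567822) px
  c2 = (448.431040, 334.489305) px
  c3 = (347.998171, 316.094694) px
Planar DLT: solve 8×8 A·h = b for H (H[2,2]=1):
  H  [+711.75975 -238.82944 +391.38564]
  H  [+161.83966 +539.19264 +376.67832]
  H  [+0.12474 -0.36416 +1.00000]
B = K⁻¹H; ‖b₁‖=1.489350, ‖b₂‖=1.489350; λ = 2/(‖b₁‖+‖b₂‖) = 0.671434, sign → tz>0 ⇒ λ=+0.671434
r₁ = λ·B[:,0] = (+0.97494,+0.20609,+0.08375); r₂ = λ·B[:,1] = (-0.18039,+0.95272,-0.24451)
r₃ = r₁×r₂ = (-0.13019,+0.22328,+0.96602); SVD([r₁ r₂ r₃]) → R = UVᵀ:
  R  [+0.97494 -0.18039 -0.13019]
  R  [+0.20609 +0.95272 +0.22328]
  R  [+0.08375 -0.24451 +0.96602]
t = (+0.11203, +0.23750, +0.67143) m
tr R = 2.893683; θ = arccos((tr R − 1)/2) = 0.327525 rad = 18.766°
axis k = ((R−Rᵀ)₃₂, (R−Rᵀ)₁₃, (R−Rᵀ)₂₁) / (2 sinθ) = (-0.727053, -0.332512, +0.600691)
rvec = θ·k = (-0.238128, -0.108906, +0.196741)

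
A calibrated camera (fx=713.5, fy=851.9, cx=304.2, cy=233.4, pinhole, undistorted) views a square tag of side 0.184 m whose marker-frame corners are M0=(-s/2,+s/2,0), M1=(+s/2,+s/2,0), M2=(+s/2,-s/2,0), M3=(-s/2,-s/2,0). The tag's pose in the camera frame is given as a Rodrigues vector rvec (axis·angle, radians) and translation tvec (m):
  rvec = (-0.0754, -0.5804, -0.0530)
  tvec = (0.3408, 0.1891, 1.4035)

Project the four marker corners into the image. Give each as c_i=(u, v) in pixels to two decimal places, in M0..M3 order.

Intrinsics K: fx=713.5, fy=851.9, cx=304.2, cy=233.4
Marker side s = 0.184 m; corners in marker frame (Z=0):
  M0 = (-0.0920, +0.0920, 0)
  M1 = (+0.0920, +0.0920, 0)
  M2 = (+0.0920, -0.0920, 0)
  M3 = (-0.0920, -0.0920, 0)
rvec = (-0.0754, -0.5804, -0.0530), |rvec| = θ = 0.58767 rad = 33.671°
Rodrigues: sinθ=0.55443, 1−cosθ=0.16777; R = I + sinθ·[k]× + (1−cosθ)·[k]×²:
    [+0.83500 +0.07126 -0.54562]
    [-0.02874 +0.99587 +0.08608]
    [+0.54951 -0.05619 +0.83360]
t = (0.3408, 0.1891, 1.4035) m
M0: Pc = R·M0+t = (+0.27054, +0.28336, +1.34778); u = 713.5·(+0.27054)/1.34778 + 304.2 = 447.4194, v = 851.9·(+0.28336)/1.34778 + 233.4 = 412.5087
M1: Pc = R·M1+t = (+0.42418, +0.27808, +1.44888); u = 713.5·(+0.42418)/1.44888 + 304.2 = 513.0842, v = 851.9·(+0.27808)/1.44888 + 233.4 = 396.9002
M2: Pc = R·M2+t = (+0.41106, +0.09484, +1.45922); u = 713.5·(+0.41106)/1.45922 + 304.2 = 505.1930, v = 851.9·(+0.09484)/1.45922 + 233.4 = 288.7651
M3: Pc = R·M3+t = (+0.25742, +0.10012, +1.35812); u = 713.5·(+0.25742)/1.35812 + 304.2 = 439.4407, v = 851.9·(+0.10012)/1.35812 + 233.4 = 296.2044

c0=(447.42, 412.51) c1=(513.08, 396.90) c2=(505.19, 288.77) c3=(439.44, 296.20)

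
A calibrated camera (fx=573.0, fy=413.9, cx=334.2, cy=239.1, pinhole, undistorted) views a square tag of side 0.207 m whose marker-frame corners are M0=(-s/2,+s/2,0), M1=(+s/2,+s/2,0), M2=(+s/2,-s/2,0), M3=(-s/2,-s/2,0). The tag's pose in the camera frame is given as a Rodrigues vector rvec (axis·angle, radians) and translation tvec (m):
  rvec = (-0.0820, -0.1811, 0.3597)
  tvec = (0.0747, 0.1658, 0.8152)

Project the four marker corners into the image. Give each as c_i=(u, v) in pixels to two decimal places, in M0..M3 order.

c0=(293.45, 357.66) c1=(428.14, 390.11) c2=(473.70, 291.21) c3=(344.74, 255.60)

Intrinsics K: fx=573.0, fy=413.9, cx=334.2, cy=239.1
Marker side s = 0.207 m; corners in marker frame (Z=0):
  M0 = (-0.1035, +0.1035, 0)
  M1 = (+0.1035, +0.1035, 0)
  M2 = (+0.1035, -0.1035, 0)
  M3 = (-0.1035, -0.1035, 0)
rvec = (-0.0820, -0.1811, 0.3597), |rvec| = θ = 0.41098 rad = 23.547°
Rodrigues: sinθ=0.39951, 1−cosθ=0.08327; R = I + sinθ·[k]× + (1−cosθ)·[k]×²:
    [+0.92004 -0.34234 -0.19059]
    [+0.35698 +0.93290 +0.04760]
    [+0.16150 -0.11183 +0.98052]
t = (0.0747, 0.1658, 0.8152) m
M0: Pc = R·M0+t = (-0.05596, +0.22541, +0.78691); u = 573.0·(-0.05596)/0.78691 + 334.2 = 293.4544, v = 413.9·(+0.22541)/0.78691 + 239.1 = 357.6601
M1: Pc = R·M1+t = (+0.13449, +0.29930, +0.82034); u = 573.0·(+0.13449)/0.82034 + 334.2 = 428.1417, v = 413.9·(+0.29930)/0.82034 + 239.1 = 390.1118
M2: Pc = R·M2+t = (+0.20536, +0.10619, +0.84349); u = 573.0·(+0.20536)/0.84349 + 334.2 = 473.7030, v = 413.9·(+0.10619)/0.84349 + 239.1 = 291.2086
M3: Pc = R·M3+t = (+0.01491, +0.03230, +0.81006); u = 573.0·(+0.01491)/0.81006 + 334.2 = 344.7449, v = 413.9·(+0.03230)/0.81006 + 239.1 = 255.6024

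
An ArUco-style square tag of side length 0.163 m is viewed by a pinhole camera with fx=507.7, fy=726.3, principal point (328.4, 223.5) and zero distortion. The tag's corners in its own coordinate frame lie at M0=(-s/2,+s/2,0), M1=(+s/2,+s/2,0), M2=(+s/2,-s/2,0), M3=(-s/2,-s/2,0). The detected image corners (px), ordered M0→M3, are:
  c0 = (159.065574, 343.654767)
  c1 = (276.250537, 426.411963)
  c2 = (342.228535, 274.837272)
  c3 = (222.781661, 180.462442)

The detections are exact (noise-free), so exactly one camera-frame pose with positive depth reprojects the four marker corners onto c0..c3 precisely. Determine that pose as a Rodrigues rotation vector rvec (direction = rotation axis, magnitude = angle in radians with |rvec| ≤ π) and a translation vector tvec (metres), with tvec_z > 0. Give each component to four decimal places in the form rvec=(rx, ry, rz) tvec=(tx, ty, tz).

Intrinsics K: fx=507.7, fy=726.3, cx=328.4, cy=223.5
Marker side s = 0.163 m; corners in marker frame (Z=0):
  M0 = (-0.0815, +0.0815, 0)
  M1 = (+0.0815, +0.0815, 0)
  M2 = (+0.0815, -0.0815, 0)
  M3 = (-0.0815, -0.0815, 0)
Detected image corners:
  c0 = (159.065574, 343.654767) px
  c1 = (276.250537, 426.411963) px
  c2 = (342.228535, 274.837272) px
  c3 = (222.781661, 180.462442) px
Planar DLT: solve 8×8 A·h = b for H (H[2,2]=1):
  H  [+799.64872 -328.14435 +250.76897]
  H  [+633.11513 +1050.25731 +309.20022]
  H  [+0.29567 +0.27934 +1.00000]
B = K⁻¹H; ‖b₁‖=1.616109, ‖b₂‖=1.616109; λ = 2/(‖b₁‖+‖b₂‖) = 0.618770, sign → tz>0 ⇒ λ=+0.618770
r₁ = λ·B[:,0] = (+0.85625,+0.48308,+0.18295); r₂ = λ·B[:,1] = (-0.51174,+0.84158,+0.17285)
r₃ = r₁×r₂ = (-0.07047,-0.24162,+0.96781); SVD([r₁ r₂ r₃]) → R = UVᵀ:
  R  [+0.85625 -0.51174 -0.07047]
  R  [+0.48308 +0.84158 -0.24162]
  R  [+0.18295 +0.17285 +0.96781]
t = (-0.09461, +0.07301, +0.61877) m
tr R = 2.665631; θ = arccos((tr R − 1)/2) = 0.586621 rad = 33.611°
axis k = ((R−Rᵀ)₃₂, (R−Rᵀ)₁₃, (R−Rᵀ)₂₁) / (2 sinθ) = (+0.374374, -0.228907, +0.898580)
rvec = θ·k = (+0.219616, -0.134282, +0.527126)

rvec=(0.2196, -0.1343, 0.5271) tvec=(-0.0946, 0.0730, 0.6188)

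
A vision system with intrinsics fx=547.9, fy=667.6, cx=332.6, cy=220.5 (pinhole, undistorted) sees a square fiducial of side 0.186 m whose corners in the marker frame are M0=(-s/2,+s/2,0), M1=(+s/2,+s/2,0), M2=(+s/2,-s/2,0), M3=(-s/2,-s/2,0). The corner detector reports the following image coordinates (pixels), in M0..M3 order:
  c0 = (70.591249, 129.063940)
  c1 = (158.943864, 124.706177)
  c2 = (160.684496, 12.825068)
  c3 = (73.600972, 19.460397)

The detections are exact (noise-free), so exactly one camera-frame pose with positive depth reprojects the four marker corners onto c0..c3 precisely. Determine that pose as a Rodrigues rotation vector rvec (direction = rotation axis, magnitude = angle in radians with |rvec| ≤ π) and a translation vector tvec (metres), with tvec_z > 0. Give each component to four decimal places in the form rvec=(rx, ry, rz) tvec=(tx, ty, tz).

rvec=(-0.0880, 0.1266, -0.0150) tvec=(-0.4338, -0.2450, 1.0948)

Intrinsics K: fx=547.9, fy=667.6, cx=332.6, cy=220.5
Marker side s = 0.186 m; corners in marker frame (Z=0):
  M0 = (-0.0930, +0.0930, 0)
  M1 = (+0.0930, +0.0930, 0)
  M2 = (+0.0930, -0.0930, 0)
  M3 = (-0.0930, -0.0930, 0)
Detected image corners:
  c0 = (70.591249, 129.063940) px
  c1 = (158.943864, 124.706177) px
  c2 = (160.684496, 12.825068) px
  c3 = (73.600972, 19.460397) px
Planar DLT: solve 8×8 A·h = b for H (H[2,2]=1):
  H  [+458.28997 -22.18537 +115.49669]
  H  [-37.79191 +589.53908 +71.12665]
  H  [-0.11459 -0.08089 +1.00000]
B = K⁻¹H; ‖b₁‖=0.913417, ‖b₂‖=0.913417; λ = 2/(‖b₁‖+‖b₂‖) = 1.094790, sign → tz>0 ⇒ λ=+1.094790
r₁ = λ·B[:,0] = (+0.99189,-0.02054,-0.12545); r₂ = λ·B[:,1] = (+0.00943,+0.99603,-0.08855)
r₃ = r₁×r₂ = (+0.12677,+0.08665,+0.98814); SVD([r₁ r₂ r₃]) → R = UVᵀ:
  R  [+0.99189 +0.00943 +0.12677]
  R  [-0.02054 +0.99603 +0.08665]
  R  [-0.12545 -0.08855 +0.98814]
t = (-0.43381, -0.24496, +1.09479) m
tr R = 2.976054; θ = arccos((tr R − 1)/2) = 0.154898 rad = 8.875°
axis k = ((R−Rᵀ)₃₂, (R−Rᵀ)₁₃, (R−Rᵀ)₂₁) / (2 sinθ) = (-0.567823, +0.817401, -0.097119)
rvec = θ·k = (-0.087955, +0.126614, -0.015044)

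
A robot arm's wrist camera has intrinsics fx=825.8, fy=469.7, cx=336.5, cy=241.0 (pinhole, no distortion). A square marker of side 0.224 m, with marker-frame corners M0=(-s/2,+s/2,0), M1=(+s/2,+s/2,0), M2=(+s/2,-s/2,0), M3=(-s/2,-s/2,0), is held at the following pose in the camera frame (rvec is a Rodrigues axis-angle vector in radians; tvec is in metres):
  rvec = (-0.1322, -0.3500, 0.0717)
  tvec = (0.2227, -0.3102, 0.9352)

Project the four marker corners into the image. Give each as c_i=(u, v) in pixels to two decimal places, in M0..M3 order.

c0=(441.86, 129.20) c1=(614.64, 148.22) c2=(614.54, 45.97) c3=(447.75, 19.16)

Intrinsics K: fx=825.8, fy=469.7, cx=336.5, cy=241.0
Marker side s = 0.224 m; corners in marker frame (Z=0):
  M0 = (-0.1120, +0.1120, 0)
  M1 = (+0.1120, +0.1120, 0)
  M2 = (+0.1120, -0.1120, 0)
  M3 = (-0.1120, -0.1120, 0)
rvec = (-0.1322, -0.3500, 0.0717), |rvec| = θ = 0.38094 rad = 21.826°
Rodrigues: sinθ=0.37180, 1−cosθ=0.07169; R = I + sinθ·[k]× + (1−cosθ)·[k]×²:
    [+0.93695 -0.04712 -0.34628]
    [+0.09283 +0.98883 +0.11663]
    [+0.33691 -0.14142 +0.93085]
t = (0.2227, -0.3102, 0.9352) m
M0: Pc = R·M0+t = (+0.11248, -0.20985, +0.88163); u = 825.8·(+0.11248)/0.88163 + 336.5 = 441.8615, v = 469.7·(-0.20985)/0.88163 + 241.0 = 129.1998
M1: Pc = R·M1+t = (+0.32236, -0.18905, +0.95710); u = 825.8·(+0.32236)/0.95710 + 336.5 = 614.6388, v = 469.7·(-0.18905)/0.95710 + 241.0 = 148.2207
M2: Pc = R·M2+t = (+0.33292, -0.41055, +0.98877); u = 825.8·(+0.33292)/0.98877 + 336.5 = 614.5433, v = 469.7·(-0.41055)/0.98877 + 241.0 = 45.9747
M3: Pc = R·M3+t = (+0.12304, -0.43135, +0.91330); u = 825.8·(+0.12304)/0.91330 + 336.5 = 447.7509, v = 469.7·(-0.43135)/0.91330 + 241.0 = 19.1647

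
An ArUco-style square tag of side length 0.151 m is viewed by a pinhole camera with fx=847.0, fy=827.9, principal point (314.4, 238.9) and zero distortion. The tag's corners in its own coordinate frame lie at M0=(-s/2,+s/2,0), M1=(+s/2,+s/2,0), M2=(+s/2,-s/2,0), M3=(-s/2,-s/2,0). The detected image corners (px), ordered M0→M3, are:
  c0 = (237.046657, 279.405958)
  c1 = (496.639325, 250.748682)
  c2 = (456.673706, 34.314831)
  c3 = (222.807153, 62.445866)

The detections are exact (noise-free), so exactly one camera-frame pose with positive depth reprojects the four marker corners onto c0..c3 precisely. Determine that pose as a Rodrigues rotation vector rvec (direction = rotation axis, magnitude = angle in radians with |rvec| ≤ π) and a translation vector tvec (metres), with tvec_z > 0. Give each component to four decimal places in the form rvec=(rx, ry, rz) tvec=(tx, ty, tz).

rvec=(-0.3582, 0.0580, -0.1058) tvec=(0.0229, -0.0547, 0.5169)

Intrinsics K: fx=847.0, fy=827.9, cx=314.4, cy=238.9
Marker side s = 0.151 m; corners in marker frame (Z=0):
  M0 = (-0.0755, +0.0755, 0)
  M1 = (+0.0755, +0.0755, 0)
  M2 = (+0.0755, -0.0755, 0)
  M3 = (-0.0755, -0.0755, 0)
Detected image corners:
  c0 = (237.046657, 279.405958) px
  c1 = (496.639325, 250.748682) px
  c2 = (456.673706, 34.314831) px
  c3 = (222.807153, 62.445866) px
Planar DLT: solve 8×8 A·h = b for H (H[2,2]=1):
  H  [+1603.67063 -62.09312 +351.91036]
  H  [-199.44574 +1328.12727 +151.22469]
  H  [-0.07334 -0.68246 +1.00000]
B = K⁻¹H; ‖b₁‖=1.934498, ‖b₂‖=1.934498; λ = 2/(‖b₁‖+‖b₂‖) = 0.516930, sign → tz>0 ⇒ λ=+0.516930
r₁ = λ·B[:,0] = (+0.99280,-0.11359,-0.03791); r₂ = λ·B[:,1] = (+0.09306,+0.93107,-0.35279)
r₃ = r₁×r₂ = (+0.07537,+0.34672,+0.93494); SVD([r₁ r₂ r₃]) → R = UVᵀ:
  R  [+0.99280 +0.09306 +0.07537]
  R  [-0.11359 +0.93107 +0.34672]
  R  [-0.03791 -0.35279 +0.93494]
t = (+0.02289, -0.05474, +0.51693) m
tr R = 2.858805; θ = arccos((tr R − 1)/2) = 0.378005 rad = 21.658°
axis k = ((R−Rᵀ)₃₂, (R−Rᵀ)₁₃, (R−Rᵀ)₂₁) / (2 sinθ) = (-0.947665, +0.153475, -0.279958)
rvec = θ·k = (-0.358222, +0.058014, -0.105826)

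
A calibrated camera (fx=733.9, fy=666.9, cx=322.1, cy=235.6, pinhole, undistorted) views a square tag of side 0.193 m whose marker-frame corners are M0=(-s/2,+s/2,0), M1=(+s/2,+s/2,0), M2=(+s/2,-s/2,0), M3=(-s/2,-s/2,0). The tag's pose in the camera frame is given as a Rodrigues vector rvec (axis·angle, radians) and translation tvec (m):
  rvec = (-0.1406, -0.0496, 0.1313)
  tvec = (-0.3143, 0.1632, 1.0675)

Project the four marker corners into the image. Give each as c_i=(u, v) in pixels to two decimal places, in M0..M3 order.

Intrinsics K: fx=733.9, fy=666.9, cx=322.1, cy=235.6
Marker side s = 0.193 m; corners in marker frame (Z=0):
  M0 = (-0.0965, +0.0965, 0)
  M1 = (+0.0965, +0.0965, 0)
  M2 = (+0.0965, -0.0965, 0)
  M3 = (-0.0965, -0.0965, 0)
rvec = (-0.1406, -0.0496, 0.1313), |rvec| = θ = 0.19867 rad = 11.383°
Rodrigues: sinθ=0.19736, 1−cosθ=0.01967; R = I + sinθ·[k]× + (1−cosθ)·[k]×²:
    [+0.99018 -0.12696 -0.05847]
    [+0.13391 +0.98156 +0.13643]
    [+0.04007 -0.14292 +0.98892]
t = (-0.3143, 0.1632, 1.0675) m
M0: Pc = R·M0+t = (-0.42210, +0.24500, +1.04984); u = 733.9·(-0.42210)/1.04984 + 322.1 = 27.0243, v = 666.9·(+0.24500)/1.04984 + 235.6 = 391.2321
M1: Pc = R·M1+t = (-0.23100, +0.27084, +1.05758); u = 733.9·(-0.23100)/1.05758 + 322.1 = 161.7990, v = 666.9·(+0.27084)/1.05758 + 235.6 = 406.3918
M2: Pc = R·M2+t = (-0.20650, +0.08140, +1.08516); u = 733.9·(-0.20650)/1.08516 + 322.1 = 182.4458, v = 666.9·(+0.08140)/1.08516 + 235.6 = 285.6270
M3: Pc = R·M3+t = (-0.39760, +0.05556, +1.07742); u = 733.9·(-0.39760)/1.07742 + 322.1 = 51.2698, v = 666.9·(+0.05556)/1.07742 + 235.6 = 269.9885

c0=(27.02, 391.23) c1=(161.80, 406.39) c2=(182.45, 285.63) c3=(51.27, 269.99)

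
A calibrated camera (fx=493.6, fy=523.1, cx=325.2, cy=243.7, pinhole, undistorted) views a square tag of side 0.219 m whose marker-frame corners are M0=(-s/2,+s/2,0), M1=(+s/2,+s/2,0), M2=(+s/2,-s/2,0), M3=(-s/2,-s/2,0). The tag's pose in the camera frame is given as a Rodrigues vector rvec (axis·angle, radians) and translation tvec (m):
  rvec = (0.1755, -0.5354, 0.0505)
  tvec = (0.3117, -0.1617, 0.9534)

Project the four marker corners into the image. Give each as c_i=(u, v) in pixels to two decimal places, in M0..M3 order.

Intrinsics K: fx=493.6, fy=523.1, cx=325.2, cy=243.7
Marker side s = 0.219 m; corners in marker frame (Z=0):
  M0 = (-0.1095, +0.1095, 0)
  M1 = (+0.1095, +0.1095, 0)
  M2 = (+0.1095, -0.1095, 0)
  M3 = (-0.1095, -0.1095, 0)
rvec = (0.1755, -0.5354, 0.0505), |rvec| = θ = 0.56569 rad = 32.412°
Rodrigues: sinθ=0.53600, 1−cosθ=0.15578; R = I + sinθ·[k]× + (1−cosθ)·[k]×²:
    [+0.85921 -0.09359 -0.50298]
    [+0.00211 +0.98376 -0.17945]
    [+0.51161 +0.15313 +0.84546]
t = (0.3117, -0.1617, 0.9534) m
M0: Pc = R·M0+t = (+0.20737, -0.05421, +0.91415); u = 493.6·(+0.20737)/0.91415 + 325.2 = 437.1699, v = 523.1·(-0.05421)/0.91415 + 243.7 = 212.6803
M1: Pc = R·M1+t = (+0.39554, -0.05375, +1.02619); u = 493.6·(+0.39554)/1.02619 + 325.2 = 515.4538, v = 523.1·(-0.05375)/1.02619 + 243.7 = 216.3025
M2: Pc = R·M2+t = (+0.41603, -0.26919, +0.99265); u = 493.6·(+0.41603)/0.99265 + 325.2 = 532.0731, v = 523.1·(-0.26919)/0.99265 + 243.7 = 101.8439
M3: Pc = R·M3+t = (+0.22786, -0.26965, +0.88061); u = 493.6·(+0.22786)/0.88061 + 325.2 = 452.9225, v = 523.1·(-0.26965)/0.88061 + 243.7 = 83.5209

c0=(437.17, 212.68) c1=(515.45, 216.30) c2=(532.07, 101.84) c3=(452.92, 83.52)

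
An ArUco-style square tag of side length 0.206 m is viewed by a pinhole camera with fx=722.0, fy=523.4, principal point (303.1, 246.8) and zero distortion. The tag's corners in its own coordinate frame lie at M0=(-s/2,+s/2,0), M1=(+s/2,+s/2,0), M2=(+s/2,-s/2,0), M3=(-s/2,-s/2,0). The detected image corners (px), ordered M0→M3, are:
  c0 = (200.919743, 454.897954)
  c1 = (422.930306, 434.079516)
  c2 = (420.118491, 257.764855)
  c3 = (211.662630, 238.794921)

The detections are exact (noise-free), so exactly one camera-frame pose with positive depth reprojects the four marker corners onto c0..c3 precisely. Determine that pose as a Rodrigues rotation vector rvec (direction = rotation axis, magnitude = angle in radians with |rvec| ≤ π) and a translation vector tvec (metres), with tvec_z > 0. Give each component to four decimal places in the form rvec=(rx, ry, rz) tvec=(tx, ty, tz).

rvec=(-0.1538, -0.5977, 0.0634) tvec=(0.0170, 0.1043, 0.5649)

Intrinsics K: fx=722.0, fy=523.4, cx=303.1, cy=246.8
Marker side s = 0.206 m; corners in marker frame (Z=0):
  M0 = (-0.1030, +0.1030, 0)
  M1 = (+0.1030, +0.1030, 0)
  M2 = (+0.1030, -0.1030, 0)
  M3 = (-0.1030, -0.1030, 0)
Detected image corners:
  c0 = (200.919743, 454.897954) px
  c1 = (422.930306, 434.079516) px
  c2 = (420.118491, 257.764855) px
  c3 = (211.662630, 238.794921) px
Planar DLT: solve 8×8 A·h = b for H (H[2,2]=1):
  H  [+1352.43151 -106.19908 +324.86307]
  H  [+338.88461 +843.07133 +343.43138]
  H  [+0.98304 -0.28760 +1.00000]
B = K⁻¹H; ‖b₁‖=1.770092, ‖b₂‖=1.770092; λ = 2/(‖b₁‖+‖b₂‖) = 0.564943, sign → tz>0 ⇒ λ=+0.564943
r₁ = λ·B[:,0] = (+0.82509,+0.10391,+0.55536); r₂ = λ·B[:,1] = (-0.01489,+0.98660,-0.16248)
r₃ = r₁×r₂ = (-0.56480,+0.12579,+0.81558); SVD([r₁ r₂ r₃]) → R = UVᵀ:
  R  [+0.82509 -0.01489 -0.56480]
  R  [+0.10391 +0.98660 +0.12579]
  R  [+0.55536 -0.16248 +0.81558]
t = (+0.01703, +0.10430, +0.56494) m
tr R = 2.627273; θ = arccos((tr R − 1)/2) = 0.620417 rad = 35.547°
axis k = ((R−Rᵀ)₃₂, (R−Rᵀ)₁₃, (R−Rᵀ)₂₁) / (2 sinθ) = (-0.247920, -0.963378, +0.102171)
rvec = θ·k = (-0.153814, -0.597696, +0.063388)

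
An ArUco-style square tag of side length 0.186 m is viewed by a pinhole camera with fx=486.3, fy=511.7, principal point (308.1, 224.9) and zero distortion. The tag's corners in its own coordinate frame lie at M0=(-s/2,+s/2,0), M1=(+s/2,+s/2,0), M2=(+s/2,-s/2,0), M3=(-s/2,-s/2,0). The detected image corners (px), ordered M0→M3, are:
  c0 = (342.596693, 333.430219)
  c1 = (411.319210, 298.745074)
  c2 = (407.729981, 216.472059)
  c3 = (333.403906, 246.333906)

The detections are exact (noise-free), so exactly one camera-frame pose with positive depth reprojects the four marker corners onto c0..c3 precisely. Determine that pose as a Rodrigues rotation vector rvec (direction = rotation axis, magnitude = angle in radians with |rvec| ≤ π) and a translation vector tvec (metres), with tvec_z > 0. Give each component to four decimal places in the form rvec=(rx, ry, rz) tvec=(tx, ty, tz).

Intrinsics K: fx=486.3, fy=511.7, cx=308.1, cy=224.9
Marker side s = 0.186 m; corners in marker frame (Z=0):
  M0 = (-0.0930, +0.0930, 0)
  M1 = (+0.0930, +0.0930, 0)
  M2 = (+0.0930, -0.0930, 0)
  M3 = (-0.0930, -0.0930, 0)
Detected image corners:
  c0 = (342.596693, 333.430219) px
  c1 = (411.319210, 298.745074) px
  c2 = (407.729981, 216.472059) px
  c3 = (333.403906, 246.333906) px
Planar DLT: solve 8×8 A·h = b for H (H[2,2]=1):
  H  [+552.71004 +176.08546 +375.37683]
  H  [-50.41283 +559.01292 +274.56777]
  H  [+0.45137 +0.38088 +1.00000]
B = K⁻¹H; ‖b₁‖=1.007668, ‖b₂‖=1.007668; λ = 2/(‖b₁‖+‖b₂‖) = 0.992391, sign → tz>0 ⇒ λ=+0.992391
r₁ = λ·B[:,0] = (+0.84412,-0.29464,+0.44793); r₂ = λ·B[:,1] = (+0.11986,+0.91802,+0.37798)
r₃ = r₁×r₂ = (-0.52258,-0.26537,+0.81024); SVD([r₁ r₂ r₃]) → R = UVᵀ:
  R  [+0.84412 +0.11986 -0.52258]
  R  [-0.29464 +0.91802 -0.26537]
  R  [+0.44793 +0.37798 +0.81024]
t = (+0.13729, +0.09633, +0.99239) m
tr R = 2.572382; θ = arccos((tr R − 1)/2) = 0.666175 rad = 38.169°
axis k = ((R−Rᵀ)₃₂, (R−Rᵀ)₁₃, (R−Rᵀ)₂₁) / (2 sinθ) = (+0.520522, -0.785228, -0.335372)
rvec = θ·k = (+0.346758, -0.523099, -0.223417)

rvec=(0.3468, -0.5231, -0.2234) tvec=(0.1373, 0.0963, 0.9924)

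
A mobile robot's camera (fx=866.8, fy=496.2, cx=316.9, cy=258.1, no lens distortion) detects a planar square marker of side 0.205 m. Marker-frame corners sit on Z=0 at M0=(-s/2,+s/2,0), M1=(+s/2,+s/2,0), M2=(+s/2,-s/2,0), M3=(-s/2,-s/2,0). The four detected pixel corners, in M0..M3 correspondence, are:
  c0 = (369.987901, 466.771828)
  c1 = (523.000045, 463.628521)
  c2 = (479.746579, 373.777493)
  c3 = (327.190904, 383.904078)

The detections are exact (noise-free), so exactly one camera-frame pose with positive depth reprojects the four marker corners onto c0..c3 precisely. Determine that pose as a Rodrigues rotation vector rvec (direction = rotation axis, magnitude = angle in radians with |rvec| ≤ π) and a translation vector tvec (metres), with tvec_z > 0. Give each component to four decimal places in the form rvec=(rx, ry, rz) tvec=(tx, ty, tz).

rvec=(0.1619, 0.4193, -0.2540) tvec=(0.1320, 0.3604, 1.0874)

Intrinsics K: fx=866.8, fy=496.2, cx=316.9, cy=258.1
Marker side s = 0.205 m; corners in marker frame (Z=0):
  M0 = (-0.1025, +0.1025, 0)
  M1 = (+0.1025, +0.1025, 0)
  M2 = (+0.1025, -0.1025, 0)
  M3 = (-0.1025, -0.1025, 0)
Detected image corners:
  c0 = (369.987901, 466.771828) px
  c1 = (523.000045, 463.628521) px
  c2 = (479.746579, 373.777493) px
  c3 = (327.190904, 383.904078) px
Planar DLT: solve 8×8 A·h = b for H (H[2,2]=1):
  H  [+580.74706 +249.98026 +422.15784]
  H  [-195.60531 +460.45492 +422.57023]
  H  [-0.38720 +0.09446 +1.00000]
B = K⁻¹H; ‖b₁‖=0.919622, ‖b₂‖=0.919622; λ = 2/(‖b₁‖+‖b₂‖) = 1.087404, sign → tz>0 ⇒ λ=+1.087404
r₁ = λ·B[:,0] = (+0.88248,-0.20966,-0.42104); r₂ = λ·B[:,1] = (+0.27605,+0.95564,+0.10272)
r₃ = r₁×r₂ = (+0.38082,-0.20687,+0.90121); SVD([r₁ r₂ r₃]) → R = UVᵀ:
  R  [+0.88248 +0.27605 +0.38082]
  R  [-0.20966 +0.95564 -0.20687]
  R  [-0.42104 +0.10272 +0.90121]
t = (+0.13205, +0.36043, +1.08740) m
tr R = 2.739327; θ = arccos((tr R − 1)/2) = 0.516276 rad = 29.580°
axis k = ((R−Rᵀ)₃₂, (R−Rᵀ)₁₃, (R−Rᵀ)₂₁) / (2 sinθ) = (+0.313580, +0.812186, -0.491957)
rvec = θ·k = (+0.161894, +0.419312, -0.253986)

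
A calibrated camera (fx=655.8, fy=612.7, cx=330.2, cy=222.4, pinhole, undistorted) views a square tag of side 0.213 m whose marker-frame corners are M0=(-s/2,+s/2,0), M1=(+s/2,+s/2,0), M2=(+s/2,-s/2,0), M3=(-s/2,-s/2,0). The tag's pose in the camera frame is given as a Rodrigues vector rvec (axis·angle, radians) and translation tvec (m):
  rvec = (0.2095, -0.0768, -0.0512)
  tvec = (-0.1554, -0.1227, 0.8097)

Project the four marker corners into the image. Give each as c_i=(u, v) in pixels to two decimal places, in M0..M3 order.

c0=(125.86, 213.18) c1=(295.21, 204.21) c2=(285.73, 42.82) c3=(106.51, 49.18)

Intrinsics K: fx=655.8, fy=612.7, cx=330.2, cy=222.4
Marker side s = 0.213 m; corners in marker frame (Z=0):
  M0 = (-0.1065, +0.1065, 0)
  M1 = (+0.1065, +0.1065, 0)
  M2 = (+0.1065, -0.1065, 0)
  M3 = (-0.1065, -0.1065, 0)
rvec = (0.2095, -0.0768, -0.0512), |rvec| = θ = 0.22893 rad = 13.117°
Rodrigues: sinθ=0.22694, 1−cosθ=0.02609; R = I + sinθ·[k]× + (1−cosθ)·[k]×²:
    [+0.99576 +0.04274 -0.08147]
    [-0.05876 +0.97685 -0.20572]
    [+0.07079 +0.20963 +0.97521]
t = (-0.1554, -0.1227, 0.8097) m
M0: Pc = R·M0+t = (-0.25690, -0.01241, +0.82449); u = 655.8·(-0.25690)/0.82449 + 330.2 = 125.8638, v = 612.7·(-0.01241)/0.82449 + 222.4 = 213.1795
M1: Pc = R·M1+t = (-0.04480, -0.02492, +0.83957); u = 655.8·(-0.04480)/0.83957 + 330.2 = 295.2063, v = 612.7·(-0.02492)/0.83957 + 222.4 = 204.2107
M2: Pc = R·M2+t = (-0.05390, -0.23299, +0.79491); u = 655.8·(-0.05390)/0.79491 + 330.2 = 285.7295, v = 612.7·(-0.23299)/0.79491 + 222.4 = 42.8151
M3: Pc = R·M3+t = (-0.26600, -0.22048, +0.77983); u = 655.8·(-0.26600)/0.77983 + 330.2 = 106.5076, v = 612.7·(-0.22048)/0.77983 + 222.4 = 49.1768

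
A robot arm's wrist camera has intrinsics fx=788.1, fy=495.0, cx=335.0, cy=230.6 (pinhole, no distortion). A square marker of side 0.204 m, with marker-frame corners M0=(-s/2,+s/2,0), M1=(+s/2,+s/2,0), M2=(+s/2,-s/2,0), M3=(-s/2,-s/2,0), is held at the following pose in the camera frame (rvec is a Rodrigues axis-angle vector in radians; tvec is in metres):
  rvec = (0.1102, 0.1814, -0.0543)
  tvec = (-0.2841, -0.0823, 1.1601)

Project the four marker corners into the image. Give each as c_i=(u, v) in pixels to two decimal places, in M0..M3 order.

c0=(84.69, 240.34) c1=(213.64, 236.81) c2=(202.28, 148.30) c3=(71.34, 154.72)

Intrinsics K: fx=788.1, fy=495.0, cx=335.0, cy=230.6
Marker side s = 0.204 m; corners in marker frame (Z=0):
  M0 = (-0.1020, +0.1020, 0)
  M1 = (+0.1020, +0.1020, 0)
  M2 = (+0.1020, -0.1020, 0)
  M3 = (-0.1020, -0.1020, 0)
rvec = (0.1102, 0.1814, -0.0543), |rvec| = θ = 0.21909 rad = 12.553°
Rodrigues: sinθ=0.21734, 1−cosθ=0.02390; R = I + sinθ·[k]× + (1−cosθ)·[k]×²:
    [+0.98214 +0.06382 +0.17697]
    [-0.04391 +0.99248 -0.11423]
    [-0.18293 +0.10442 +0.97756]
t = (-0.2841, -0.0823, 1.1601) m
M0: Pc = R·M0+t = (-0.37777, +0.02341, +1.18941); u = 788.1·(-0.37777)/1.18941 + 335.0 = 84.6912, v = 495.0·(+0.02341)/1.18941 + 230.6 = 240.3436
M1: Pc = R·M1+t = (-0.17741, +0.01445, +1.15209); u = 788.1·(-0.17741)/1.15209 + 335.0 = 213.6399, v = 495.0·(+0.01445)/1.15209 + 230.6 = 236.8104
M2: Pc = R·M2+t = (-0.19043, -0.18801, +1.13079); u = 788.1·(-0.19043)/1.13079 + 335.0 = 202.2798, v = 495.0·(-0.18801)/1.13079 + 230.6 = 148.2982
M3: Pc = R·M3+t = (-0.39079, -0.17905, +1.16811); u = 788.1·(-0.39079)/1.16811 + 335.0 = 71.3426, v = 495.0·(-0.17905)/1.16811 + 230.6 = 154.7236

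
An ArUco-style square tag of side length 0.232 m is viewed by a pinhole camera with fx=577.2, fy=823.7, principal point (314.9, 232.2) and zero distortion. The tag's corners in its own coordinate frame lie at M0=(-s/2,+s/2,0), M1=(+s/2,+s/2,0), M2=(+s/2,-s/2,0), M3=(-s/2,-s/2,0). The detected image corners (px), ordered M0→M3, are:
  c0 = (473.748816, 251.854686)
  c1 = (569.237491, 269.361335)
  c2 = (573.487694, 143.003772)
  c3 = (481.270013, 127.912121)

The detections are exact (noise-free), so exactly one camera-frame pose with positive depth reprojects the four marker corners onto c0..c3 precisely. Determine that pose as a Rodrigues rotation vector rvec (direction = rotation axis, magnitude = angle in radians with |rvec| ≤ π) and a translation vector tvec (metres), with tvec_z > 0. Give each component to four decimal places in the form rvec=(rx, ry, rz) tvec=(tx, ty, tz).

Intrinsics K: fx=577.2, fy=823.7, cx=314.9, cy=232.2
Marker side s = 0.232 m; corners in marker frame (Z=0):
  M0 = (-0.1160, +0.1160, 0)
  M1 = (+0.1160, +0.1160, 0)
  M2 = (+0.1160, -0.1160, 0)
  M3 = (-0.1160, -0.1160, 0)
Detected image corners:
  c0 = (473.748816, 251.854686) px
  c1 = (569.237491, 269.361335) px
  c2 = (573.487694, 143.003772) px
  c3 = (481.270013, 127.912121) px
Planar DLT: solve 8×8 A·h = b for H (H[2,2]=1):
  H  [+371.32379 -106.27961 +524.14518]
  H  [+57.66683 +508.86871 +196.85417]
  H  [-0.06310 -0.15418 +1.00000]
B = K⁻¹H; ‖b₁‖=0.686311, ‖b₂‖=0.686311; λ = 2/(‖b₁‖+‖b₂‖) = 1.457064, sign → tz>0 ⇒ λ=+1.457064
r₁ = λ·B[:,0] = (+0.98751,+0.12792,-0.09193); r₂ = λ·B[:,1] = (-0.14573,+0.96348,-0.22465)
r₃ = r₁×r₂ = (+0.05984,+0.23525,+0.97009); SVD([r₁ r₂ r₃]) → R = UVᵀ:
  R  [+0.98751 -0.14573 +0.05984]
  R  [+0.12792 +0.96348 +0.23525]
  R  [-0.09193 -0.22465 +0.97009]
t = (+0.52821, -0.06252, +1.45706) m
tr R = 2.921087; θ = arccos((tr R − 1)/2) = 0.281847 rad = 16.149°
axis k = ((R−Rᵀ)₃₂, (R−Rᵀ)₁₃, (R−Rᵀ)₂₁) / (2 sinθ) = (-0.826768, +0.272845, +0.491946)
rvec = θ·k = (-0.233022, +0.076901, +0.138654)

rvec=(-0.2330, 0.0769, 0.1387) tvec=(0.5282, -0.0625, 1.4571)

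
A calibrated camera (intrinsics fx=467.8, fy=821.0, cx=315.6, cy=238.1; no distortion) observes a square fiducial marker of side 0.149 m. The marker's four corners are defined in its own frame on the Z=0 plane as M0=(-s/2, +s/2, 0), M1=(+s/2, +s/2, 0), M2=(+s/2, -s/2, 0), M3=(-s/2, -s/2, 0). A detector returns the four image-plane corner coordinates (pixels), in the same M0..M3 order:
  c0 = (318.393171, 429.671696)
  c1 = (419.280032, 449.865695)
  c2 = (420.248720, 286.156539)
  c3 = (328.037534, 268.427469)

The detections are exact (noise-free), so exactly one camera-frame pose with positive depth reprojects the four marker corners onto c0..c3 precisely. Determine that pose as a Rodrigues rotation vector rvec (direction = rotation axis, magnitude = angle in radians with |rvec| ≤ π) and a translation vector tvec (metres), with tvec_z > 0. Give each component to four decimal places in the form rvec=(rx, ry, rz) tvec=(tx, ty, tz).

Intrinsics K: fx=467.8, fy=821.0, cx=315.6, cy=238.1
Marker side s = 0.149 m; corners in marker frame (Z=0):
  M0 = (-0.0745, +0.0745, 0)
  M1 = (+0.0745, +0.0745, 0)
  M2 = (+0.0745, -0.0745, 0)
  M3 = (-0.0745, -0.0745, 0)
Detected image corners:
  c0 = (318.393171, 429.671696) px
  c1 = (419.280032, 449.865695) px
  c2 = (420.248720, 286.156539) px
  c3 = (328.037534, 268.427469) px
Planar DLT: solve 8×8 A·h = b for H (H[2,2]=1):
  H  [+635.06374 -260.35494 +371.49707]
  H  [+115.68621 +873.59319 +354.84795]
  H  [-0.03124 -0.60479 +1.00000]
B = K⁻¹H; ‖b₁‖=1.387113, ‖b₂‖=1.387113; λ = 2/(‖b₁‖+‖b₂‖) = 0.720922, sign → tz>0 ⇒ λ=+0.720922
r₁ = λ·B[:,0] = (+0.99388,+0.10812,-0.02252); r₂ = λ·B[:,1] = (-0.10708,+0.89355,-0.43601)
r₃ = r₁×r₂ = (-0.02702,+0.43575,+0.89966); SVD([r₁ r₂ r₃]) → R = UVᵀ:
  R  [+0.99388 -0.10708 -0.02702]
  R  [+0.10812 +0.89355 +0.43575]
  R  [-0.02252 -0.43601 +0.89966]
t = (+0.08614, +0.10252, +0.72092) m
tr R = 2.787096; θ = arccos((tr R − 1)/2) = 0.465609 rad = 26.677°
axis k = ((R−Rᵀ)₃₂, (R−Rᵀ)₁₃, (R−Rᵀ)₂₁) / (2 sinθ) = (-0.970845, -0.005007, +0.239656)
rvec = θ·k = (-0.452034, -0.002331, +0.111586)

rvec=(-0.4520, -0.0023, 0.1116) tvec=(0.0861, 0.1025, 0.7209)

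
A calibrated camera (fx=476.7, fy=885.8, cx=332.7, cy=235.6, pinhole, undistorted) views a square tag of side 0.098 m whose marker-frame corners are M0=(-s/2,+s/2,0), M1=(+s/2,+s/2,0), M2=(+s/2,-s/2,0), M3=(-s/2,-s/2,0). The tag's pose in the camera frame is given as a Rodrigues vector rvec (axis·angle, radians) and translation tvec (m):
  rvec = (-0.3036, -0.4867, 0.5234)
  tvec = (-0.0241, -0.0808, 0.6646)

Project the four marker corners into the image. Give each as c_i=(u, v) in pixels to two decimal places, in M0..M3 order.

Intrinsics K: fx=476.7, fy=885.8, cx=332.7, cy=235.6
Marker side s = 0.098 m; corners in marker frame (Z=0):
  M0 = (-0.0490, +0.0490, 0)
  M1 = (+0.0490, +0.0490, 0)
  M2 = (+0.0490, -0.0490, 0)
  M3 = (-0.0490, -0.0490, 0)
rvec = (-0.3036, -0.4867, 0.5234), |rvec| = θ = 0.77653 rad = 44.492°
Rodrigues: sinθ=0.70081, 1−cosθ=0.28665; R = I + sinθ·[k]× + (1−cosθ)·[k]×²:
    [+0.75717 -0.40212 -0.51478]
    [+0.54260 +0.82596 +0.15290]
    [+0.36370 -0.39509 +0.84358]
t = (-0.0241, -0.0808, 0.6646) m
M0: Pc = R·M0+t = (-0.08091, -0.06692, +0.62742); u = 476.7·(-0.08091)/0.62742 + 332.7 = 271.2300, v = 885.8·(-0.06692)/0.62742 + 235.6 = 141.1273
M1: Pc = R·M1+t = (-0.00670, -0.01374, +0.66306); u = 476.7·(-0.00670)/0.66306 + 332.7 = 327.8812, v = 885.8·(-0.01374)/0.66306 + 235.6 = 217.2436
M2: Pc = R·M2+t = (+0.03271, -0.09468, +0.70178); u = 476.7·(+0.03271)/0.70178 + 332.7 = 354.9156, v = 885.8·(-0.09468)/0.70178 + 235.6 = 116.0879
M3: Pc = R·M3+t = (-0.04150, -0.14786, +0.66614); u = 476.7·(-0.04150)/0.66614 + 332.7 = 303.0038, v = 885.8·(-0.14786)/0.66614 + 235.6 = 38.9833

c0=(271.23, 141.13) c1=(327.88, 217.24) c2=(354.92, 116.09) c3=(303.00, 38.98)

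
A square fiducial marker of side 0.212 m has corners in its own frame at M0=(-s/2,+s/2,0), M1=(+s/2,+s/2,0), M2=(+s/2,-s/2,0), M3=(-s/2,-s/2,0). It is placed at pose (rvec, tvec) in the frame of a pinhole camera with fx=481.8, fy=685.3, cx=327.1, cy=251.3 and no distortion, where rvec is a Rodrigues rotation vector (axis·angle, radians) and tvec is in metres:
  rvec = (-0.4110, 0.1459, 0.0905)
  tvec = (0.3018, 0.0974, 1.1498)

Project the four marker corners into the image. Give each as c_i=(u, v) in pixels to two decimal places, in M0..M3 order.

c0=(406.28, 365.80) c1=(500.96, 377.08) c2=(498.87, 255.26) c3=(410.74, 248.17)

Intrinsics K: fx=481.8, fy=685.3, cx=327.1, cy=251.3
Marker side s = 0.212 m; corners in marker frame (Z=0):
  M0 = (-0.1060, +0.1060, 0)
  M1 = (+0.1060, +0.1060, 0)
  M2 = (+0.1060, -0.1060, 0)
  M3 = (-0.1060, -0.1060, 0)
rvec = (-0.4110, 0.1459, 0.0905), |rvec| = θ = 0.44542 rad = 25.521°
Rodrigues: sinθ=0.43084, 1−cosθ=0.09757; R = I + sinθ·[k]× + (1−cosθ)·[k]×²:
    [+0.98550 -0.11703 +0.12283]
    [+0.05805 +0.91290 +0.40404]
    [-0.15942 -0.39105 +0.90646]
t = (0.3018, 0.0974, 1.1498) m
M0: Pc = R·M0+t = (+0.18493, +0.18801, +1.12525); u = 481.8·(+0.18493)/1.12525 + 327.1 = 406.2827, v = 685.3·(+0.18801)/1.12525 + 251.3 = 365.8048
M1: Pc = R·M1+t = (+0.39386, +0.20032, +1.09145); u = 481.8·(+0.39386)/1.09145 + 327.1 = 500.9613, v = 685.3·(+0.20032)/1.09145 + 251.3 = 377.0771
M2: Pc = R·M2+t = (+0.41867, +0.00679, +1.17435); u = 481.8·(+0.41867)/1.17435 + 327.1 = 498.8663, v = 685.3·(+0.00679)/1.17435 + 251.3 = 255.2598
M3: Pc = R·M3+t = (+0.20974, -0.00552, +1.20815); u = 481.8·(+0.20974)/1.20815 + 327.1 = 410.7432, v = 685.3·(-0.00552)/1.20815 + 251.3 = 248.1687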